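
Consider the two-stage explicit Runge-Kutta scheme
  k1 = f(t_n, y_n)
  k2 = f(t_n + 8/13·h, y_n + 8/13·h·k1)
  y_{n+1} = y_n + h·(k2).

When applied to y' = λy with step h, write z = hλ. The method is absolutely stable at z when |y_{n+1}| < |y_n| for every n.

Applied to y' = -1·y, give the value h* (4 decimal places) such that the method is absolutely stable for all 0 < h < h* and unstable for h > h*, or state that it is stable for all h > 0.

(-1.6250,0); λ=-1 ⇒ h* = (13/8)/1 = 1.6250.

Test eqn y'=λy, z=hλ:
  k1=λy_n ⇒ h·k1=z·y_n;  k2=λ(1+8/13z)y_n ⇒ h·k2=z(1+8/13z)y_n
  y_{n+1}/y_n = 1 + z(1+8/13z) = 1 + z + 8/13z²
  ⇒ R(z) = 1 + z + 8/13z².

Find x<0 with |R(x)|<1.
x=-1.24: |R|=0.7062
R=1: x+8/13x²=0 ⇒ x=−13/8=-1.6250; min R=1−1/(4·8/13)=0.5938>−1
Confirm numerically:
  x=-1.549: |R|=0.92755 <1
  x=-1.458: |R|=0.85016 <1
  x=-1.124: |R|=0.65346 <1
  x=-2.145: |R|=1.68640 >1
  x=-2.082: |R|=1.58552 >1
Interval (-1.6250, 0).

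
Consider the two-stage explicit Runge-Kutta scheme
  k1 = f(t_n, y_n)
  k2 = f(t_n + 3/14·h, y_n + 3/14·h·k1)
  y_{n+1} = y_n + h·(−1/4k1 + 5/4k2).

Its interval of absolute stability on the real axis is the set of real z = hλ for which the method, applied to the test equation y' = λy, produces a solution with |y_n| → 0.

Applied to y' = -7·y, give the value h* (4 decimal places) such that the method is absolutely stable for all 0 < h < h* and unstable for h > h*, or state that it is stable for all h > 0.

(-3.7333,0); λ=-7 ⇒ h* = (56/15)/7 = 0.5333.

With y'=λy (z=hλ):
  k1=λy_n ⇒ h·k1=z·y_n;  k2=λ(1+3/14z)y_n ⇒ h·k2=z(1+3/14z)y_n
  y_{n+1}/y_n = 1 − 1/4z + 5/4z(1+3/14z) = 1 + z + 15/56z²
  Hence R(z) = 1 + z + 15/56z².

Solve |R(x)|<1 on ℝ⁻.
x=-1.57: |R|=0.0902
R=1: x+15/56x²=0 ⇒ x=−56/15=-3.7333; min R=1−1/(4·15/56)=0.0667>−1
Confirm numerically:
  x=-3.463: |R|=0.74924 <1
  x=-2.890: |R|=0.34717 <1
  x=-2.589: |R|=0.20643 <1
  x=-1.564: |R|=0.09120 <1
  x=-4.111: |R|=1.41587 >1
  x=-3.899: |R|=1.17302 >1
Stable set (-3.7333, 0).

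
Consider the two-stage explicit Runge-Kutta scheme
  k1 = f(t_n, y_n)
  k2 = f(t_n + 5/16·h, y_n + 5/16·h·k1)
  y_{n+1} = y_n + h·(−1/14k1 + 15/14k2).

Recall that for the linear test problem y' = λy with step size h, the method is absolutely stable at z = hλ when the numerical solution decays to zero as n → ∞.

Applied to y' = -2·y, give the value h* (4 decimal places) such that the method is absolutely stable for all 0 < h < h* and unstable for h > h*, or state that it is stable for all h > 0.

Test eqn y'=λy, z=hλ:
  k1=λy_n ⇒ h·k1=z·y_n;  k2=λ(1+5/16z)y_n ⇒ h·k2=z(1+5/16z)y_n
  y_{n+1}/y_n = 1 − 1/14z + 15/14z(1+5/16z) = 1 + z + 75/224z²
  R(z) = 1 + z + 75/224z².

Solve |R(x)|<1 on ℝ⁻.
x=-1.8: |R|=0.2848
R=1: x+75/224x²=0 ⇒ x=−224/75=-2.9867; min R=1−1/(4·75/224)=0.2533>−1
Confirm numerically:
  x=-2.661: |R|=0.70984 <1
  x=-1.372: |R|=0.25826 <1
  x=-1.327: |R|=0.26260 <1
  x=-3.545: |R|=1.66271 >1
  x=-3.295: |R|=1.34016 >1
  x=-3.080: |R|=1.09625 >1
So |R|<1 on (-2.9867, 0).

(-2.9867,0); λ=-2 ⇒ h* = (224/75)/2 = 1.4933.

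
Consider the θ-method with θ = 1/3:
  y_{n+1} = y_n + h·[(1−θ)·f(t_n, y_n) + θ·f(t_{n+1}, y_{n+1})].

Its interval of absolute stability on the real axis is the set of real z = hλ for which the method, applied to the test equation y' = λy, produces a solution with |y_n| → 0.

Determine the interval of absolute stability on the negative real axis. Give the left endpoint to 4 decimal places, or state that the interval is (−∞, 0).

z∈(-6.0000,0).

With y'=λy (z=hλ):
  y_{n+1} = y_n + z·[2/3·y_n + 1/3·y_{n+1}] ⇒ (1 − 1/3z)y_{n+1} = (1 + 2/3z)y_n
  so R(z) = (1 + 2/3z)/(1 − 1/3z).

Find x<0 with |R(x)|<1.
x=-1.09: |R|=0.2005
R=−1: 1+2/3x = −1+1/3x ⇒ -1/3x=2 ⇒ x=2/(-1/3)=-6.0000
Confirm numerically:
  x=-4.977: |R|=0.87176 <1
  x=-4.748: |R|=0.83841 <1
  x=-3.195: |R|=0.54722 <1
  x=-2.857: |R|=0.46338 <1
  x=-6.576: |R|=1.06015 >1
  x=-6.287: |R|=1.03090 >1
  x=-6.274: |R|=1.02954 >1
So |R|<1 on (-6.0000, 0).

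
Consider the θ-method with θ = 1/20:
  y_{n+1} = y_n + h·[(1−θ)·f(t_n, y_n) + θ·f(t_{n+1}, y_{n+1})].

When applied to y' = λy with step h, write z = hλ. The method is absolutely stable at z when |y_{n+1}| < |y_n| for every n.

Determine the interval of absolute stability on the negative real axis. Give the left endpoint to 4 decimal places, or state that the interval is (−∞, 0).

Set f=λy, z=hλ:
  y_{n+1} = y_n + z·[19/20·y_n + 1/20·y_{n+1}] ⇒ (1 − 1/20z)y_{n+1} = (1 + 19/20z)y_n
  R(z) = (1 + 19/20z)/(1 − 1/20z).

Need |R(x)|<1, x<0.
x=-1.28: |R|=0.2030
R=−1: 1+19/20x = −1+1/20x ⇒ -9/10x=2 ⇒ x=2/(-9/10)=-2.2222
Confirm numerically:
  x=-2.048: |R|=0.85776 <1
  x=-1.655: |R|=0.52852 <1
  x=-1.600: |R|=0.48148 <1
  x=-2.332: |R|=1.08848 >1
  x=-2.330: |R|=1.08688 >1
Interval (-2.2222, 0).

z∈(-2.2222,0).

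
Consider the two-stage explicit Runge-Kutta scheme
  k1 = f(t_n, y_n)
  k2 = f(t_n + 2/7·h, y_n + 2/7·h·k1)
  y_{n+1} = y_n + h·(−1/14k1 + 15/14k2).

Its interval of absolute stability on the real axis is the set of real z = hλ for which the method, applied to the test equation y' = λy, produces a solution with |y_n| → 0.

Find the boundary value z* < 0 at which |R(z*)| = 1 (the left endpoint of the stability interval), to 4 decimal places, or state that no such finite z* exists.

z* = -3.2667.

Test eqn y'=λy, z=hλ:
  k1=λy_n ⇒ h·k1=z·y_n;  k2=λ(1+2/7z)y_n ⇒ h·k2=z(1+2/7z)y_n
  y_{n+1}/y_n = 1 − 1/14z + 15/14z(1+2/7z) = 1 + z + 15/49z²
  ⇒ R(z) = 1 + z + 15/49z².

Solve |R(x)|<1 on ℝ⁻.
x=-1.32: |R|=0.2134
R=1: x+15/49x²=0 ⇒ x=−49/15=-3.2667; min R=1−1/(4·15/49)=0.1833>−1
Confirm numerically:
  x=-2.221: |R|=0.28905 <1
  x=-2.070: |R|=0.24170 <1
  x=-1.974: |R|=0.21886 <1
  x=-1.330: |R|=0.21150 <1
  x=-3.549: |R|=1.30674 >1
  x=-3.534: |R|=1.28921 >1
Stable set (-3.2667, 0).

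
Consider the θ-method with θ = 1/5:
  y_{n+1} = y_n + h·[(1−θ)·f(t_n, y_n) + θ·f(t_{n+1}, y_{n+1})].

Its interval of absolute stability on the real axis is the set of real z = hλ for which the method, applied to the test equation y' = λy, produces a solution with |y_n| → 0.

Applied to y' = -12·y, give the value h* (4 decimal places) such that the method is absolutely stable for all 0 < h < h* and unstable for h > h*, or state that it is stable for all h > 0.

Set f=λy, z=hλ:
  y_{n+1} = y_n + z·[4/5·y_n + 1/5·y_{n+1}] ⇒ (1 − 1/5z)y_{n+1} = (1 + 4/5z)y_n
  R(z) = (1 + 4/5z)/(1 − 1/5z).

Boundary: |R(x)|=1, x<0.
x=-1.22: |R|=0.0193
R=−1: 1+4/5x = −1+1/5x ⇒ -3/5x=2 ⇒ x=2/(-3/5)=-3.3333
Confirm numerically:
  x=-2.620: |R|=0.71916 <1
  x=-2.389: |R|=0.61659 <1
  x=-2.167: |R|=0.51179 <1
  x=-3.683: |R|=1.12081 >1
  x=-3.431: |R|=1.03475 >1
  x=-3.363: |R|=1.01064 >1
Interval (-3.3333, 0).

(-3.3333,0); λ=-12 ⇒ h* = (10/3)/12 = 0.2778.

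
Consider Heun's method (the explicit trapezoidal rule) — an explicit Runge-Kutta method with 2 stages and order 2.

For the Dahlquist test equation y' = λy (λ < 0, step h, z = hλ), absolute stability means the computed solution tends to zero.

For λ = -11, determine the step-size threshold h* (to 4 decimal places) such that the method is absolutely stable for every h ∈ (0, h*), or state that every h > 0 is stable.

(-2.0000,0); λ=-11 ⇒ h* = 0.1818.

With y'=λy (z=hλ):
  order 2, 2-stage ⇒ R(z)=1+z+z^2/2
  (e.g. R(-0.56)=0.59680, |R|=0.59680)

Solve |R(x)|<1 on ℝ⁻.
x=-0.56: |R|=0.5968
|R(-2.14)|=1.1498 |R(-1.69)|=0.7380 |R(-1.34)|=0.5578
Bisect:
  x_lo=-2.5199 |R|=1.6550  x_hi=-0.0832 |R|=0.9202
  mid=-1.30156 |R|=0.54547 →hi
  mid=-1.91071 |R|=0.91470 →hi
  mid=-2.21529 |R|=1.23847 →lo
  mid=-2.06300 |R|=1.06499 →lo
  mid=-1.98686 |R|=0.98694 →hi
  mid=-2.02493 |R|=1.02524 →lo
  mid=-2.00589 |R|=1.00591 →lo
  mid=-1.99638 |R|=0.99638 →hi
  mid=-2.00113 |R|=1.00114 →lo
  ...
  [-2.00009,-1.99995] ⇒ x*=-2.0000
Interval (-2.0000, 0).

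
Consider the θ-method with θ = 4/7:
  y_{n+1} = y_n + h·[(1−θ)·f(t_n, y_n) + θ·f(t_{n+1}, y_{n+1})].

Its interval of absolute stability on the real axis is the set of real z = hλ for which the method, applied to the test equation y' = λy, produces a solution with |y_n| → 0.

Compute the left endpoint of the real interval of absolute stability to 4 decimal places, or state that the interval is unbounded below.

(−∞, 0) — no finite endpoint.

On y'=λy, z=hλ:
  y_{n+1} = y_n + z·[3/7·y_n + 4/7·y_{n+1}] ⇒ (1 − 4/7z)y_{n+1} = (1 + 3/7z)y_n
  R(z) = (1 + 3/7z)/(1 − 4/7z).

Need |R(x)|<1, x<0.
x=-1.03: |R|=0.3516
x=-2: |R|=0.0667
x=-10: |R|=0.4894
x=-100: |R|=0.7199
θ=4/7≥1/2 ⇒ |1+3/7x|<|1−4/7x| ∀x<0 ⇒ interval (−∞,0).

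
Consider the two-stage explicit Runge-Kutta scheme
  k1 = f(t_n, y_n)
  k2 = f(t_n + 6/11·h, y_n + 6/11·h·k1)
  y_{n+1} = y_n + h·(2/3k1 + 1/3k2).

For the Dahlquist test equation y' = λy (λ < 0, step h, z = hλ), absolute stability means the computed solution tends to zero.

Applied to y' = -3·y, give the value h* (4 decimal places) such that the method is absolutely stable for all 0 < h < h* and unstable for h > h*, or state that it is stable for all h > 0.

On y'=λy, z=hλ:
  k1=λy_n ⇒ h·k1=z·y_n;  k2=λ(1+6/11z)y_n ⇒ h·k2=z(1+6/11z)y_n
  y_{n+1}/y_n = 1 + 2/3z + 1/3z(1+6/11z) = 1 + z + 2/11z²
  R(z) = 1 + z + 2/11z².

Find x<0 with |R(x)|<1.
x=-0.52: |R|=0.5292
R=1: x+2/11x²=0 ⇒ x=−11/2=-5.5000; min R=1−1/(4·2/11)=-0.3750>−1
Confirm numerically:
  x=-5.233: |R|=0.74596 <1
  x=-3.891: |R|=0.13829 <1
  x=-3.441: |R|=0.28819 <1
  x=-2.999: |R|=0.36373 <1
  x=-5.798: |R|=1.31415 >1
  x=-5.528: |R|=1.02814 >1
  x=-5.522: |R|=1.02209 >1
So |R|<1 on (-5.5000, 0).

(-5.5000,0); λ=-3 ⇒ h* = (11/2)/3 = 1.8333.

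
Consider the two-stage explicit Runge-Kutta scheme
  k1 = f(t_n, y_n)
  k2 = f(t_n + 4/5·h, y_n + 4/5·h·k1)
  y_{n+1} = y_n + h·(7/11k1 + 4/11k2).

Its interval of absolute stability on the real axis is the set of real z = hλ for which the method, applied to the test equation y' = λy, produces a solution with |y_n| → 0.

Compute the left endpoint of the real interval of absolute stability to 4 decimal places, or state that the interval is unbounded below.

Test eqn y'=λy, z=hλ:
  k1=λy_n ⇒ h·k1=z·y_n;  k2=λ(1+4/5z)y_n ⇒ h·k2=z(1+4/5z)y_n
  y_{n+1}/y_n = 1 + 7/11z + 4/11z(1+4/5z) = 1 + z + 16/55z²
  Hence R(z) = 1 + z + 16/55z².

Boundary: |R(x)|=1, x<0.
x=-0.86: |R|=0.3552
R=1: x+16/55x²=0 ⇒ x=−55/16=-3.4375; min R=1−1/(4·16/55)=0.1406>−1
Confirm numerically:
  x=-3.052: |R|=0.65773 <1
  x=-1.665: |R|=0.14147 <1
  x=-1.518: |R|=0.15235 <1
  x=-3.813: |R|=1.41652 >1
  x=-3.542: |R|=1.10768 >1
  x=-3.507: |R|=1.07091 >1
Interval (-3.4375, 0).

z* = -3.4375.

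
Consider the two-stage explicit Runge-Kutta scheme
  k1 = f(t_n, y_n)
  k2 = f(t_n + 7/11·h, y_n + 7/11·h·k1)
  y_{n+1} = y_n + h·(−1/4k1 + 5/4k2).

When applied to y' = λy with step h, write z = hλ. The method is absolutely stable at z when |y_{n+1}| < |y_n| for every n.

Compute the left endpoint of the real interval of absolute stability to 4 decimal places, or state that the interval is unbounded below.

Test eqn y'=λy, z=hλ:
  k1=λy_n ⇒ h·k1=z·y_n;  k2=λ(1+7/11z)y_n ⇒ h·k2=z(1+7/11z)y_n
  y_{n+1}/y_n = 1 − 1/4z + 5/4z(1+7/11z) = 1 + z + 35/44z²
  Hence R(z) = 1 + z + 35/44z².

Boundary: |R(x)|=1, x<0.
x=-0.93: |R|=0.7580
R=1: x+35/44x²=0 ⇒ x=−44/35=-1.2571; min R=1−1/(4·35/44)=0.6857>−1
Confirm numerically:
  x=-1.163: |R|=0.91291 <1
  x=-1.097: |R|=0.86026 <1
  x=-0.648: |R|=0.68601 <1
  x=-1.524: |R|=1.32350 >1
  x=-1.437: |R|=1.20559 >1
  x=-1.398: |R|=1.15664 >1
Stable set (-1.2571, 0).

left endpoint -1.2571.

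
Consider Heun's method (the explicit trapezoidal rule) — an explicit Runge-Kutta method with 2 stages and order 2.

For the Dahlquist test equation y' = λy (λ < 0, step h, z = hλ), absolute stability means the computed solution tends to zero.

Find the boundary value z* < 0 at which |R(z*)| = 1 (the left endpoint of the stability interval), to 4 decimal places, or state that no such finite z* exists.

Test eqn y'=λy, z=hλ:
  order 2, 2-stage ⇒ R(z)=1+z+z^2/2
  (e.g. R(-1.37)=0.56845, |R|=0.56845)

Need |R(x)|<1, x<0.
x=-1.37: |R|=0.5685
|R(-1.39)|=0.5760 |R(-1.32)|=0.5512 |R(-1.06)|=0.5018
Bisect:
  x_lo=-2.4736 |R|=1.5858  x_hi=-0.1403 |R|=0.8696
  mid=-1.30695 |R|=0.54711 →hi
  mid=-1.89030 |R|=0.89631 →hi
  mid=-2.18197 |R|=1.19853 →lo
  mid=-2.03613 |R|=1.03679 →lo
  mid=-1.96322 |R|=0.96389 →hi
  mid=-1.99967 |R|=0.99967 →hi
  mid=-2.01790 |R|=1.01806 →lo
  mid=-2.00879 |R|=1.00883 →lo
  mid=-2.00423 |R|=1.00424 →lo
  mid=-2.00195 |R|=1.00196 →lo
  ...
  [-2.00010,-1.99996] ⇒ x*=-2.0000
So |R|<1 on (-2.0000, 0).

left endpoint -2.0000.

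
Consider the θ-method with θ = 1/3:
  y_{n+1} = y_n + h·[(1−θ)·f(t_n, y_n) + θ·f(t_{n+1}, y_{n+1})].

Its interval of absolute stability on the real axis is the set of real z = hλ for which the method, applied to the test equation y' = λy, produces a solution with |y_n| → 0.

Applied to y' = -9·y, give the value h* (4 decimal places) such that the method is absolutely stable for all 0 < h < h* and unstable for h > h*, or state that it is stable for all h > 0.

With y'=λy (z=hλ):
  y_{n+1} = y_n + z·[2/3·y_n + 1/3·y_{n+1}] ⇒ (1 − 1/3z)y_{n+1} = (1 + 2/3z)y_n
  R(z) = (1 + 2/3z)/(1 − 1/3z).

Boundary: |R(x)|=1, x<0.
x=-1.42: |R|=0.0362
R=−1: 1+2/3x = −1+1/3x ⇒ -1/3x=2 ⇒ x=2/(-1/3)=-6.0000
Confirm numerically:
  x=-5.748: |R|=0.97119 <1
  x=-5.471: |R|=0.93755 <1
  x=-4.149: |R|=0.74108 <1
  x=-3.937: |R|=0.70261 <1
  x=-6.143: |R|=1.01564 >1
  x=-6.079: |R|=1.00870 >1
Stable set (-6.0000, 0).

(-6.0000,0); λ=-9 ⇒ h* = (6)/9 = 0.6667.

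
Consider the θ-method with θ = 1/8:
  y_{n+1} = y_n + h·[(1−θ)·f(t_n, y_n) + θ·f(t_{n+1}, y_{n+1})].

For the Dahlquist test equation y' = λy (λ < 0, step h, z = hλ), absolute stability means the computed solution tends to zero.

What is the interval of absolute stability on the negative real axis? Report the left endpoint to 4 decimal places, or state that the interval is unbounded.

(-2.6667, 0).

Set f=λy, z=hλ:
  y_{n+1} = y_n + z·[7/8·y_n + 1/8·y_{n+1}] ⇒ (1 − 1/8z)y_{n+1} = (1 + 7/8z)y_n
  so R(z) = (1 + 7/8z)/(1 − 1/8z).

Boundary: |R(x)|=1, x<0.
x=-1.68: |R|=0.3884
R=−1: 1+7/8x = −1+1/8x ⇒ -3/4x=2 ⇒ x=2/(-3/4)=-2.6667
Confirm numerically:
  x=-2.608: |R|=0.96682 <1
  x=-2.496: |R|=0.90244 <1
  x=-2.270: |R|=0.76826 <1
  x=-3.250: |R|=1.31111 >1
  x=-2.889: |R|=1.12251 >1
Stable set (-2.6667, 0).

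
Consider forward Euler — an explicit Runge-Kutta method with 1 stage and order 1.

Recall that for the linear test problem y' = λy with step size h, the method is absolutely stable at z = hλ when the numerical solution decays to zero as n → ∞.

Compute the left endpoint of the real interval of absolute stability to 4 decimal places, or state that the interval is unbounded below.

On y'=λy, z=hλ:
  order 1, 1-stage ⇒ R(z)=1+z
  (e.g. R(-0.33)=0.67000, |R|=0.67000)

Find x<0 with |R(x)|<1.
x=-0.33: |R|=0.6700
|R(-2.11)|=1.1100 |R(-2.03)|=1.0300 |R(-1.93)|=0.9300
Bisect:
  x_lo=-2.6007 |R|=1.6007  x_hi=-0.1326 |R|=0.8674
  mid=-1.36664 |R|=0.36664 →hi
  mid=-1.98366 |R|=0.98366 →hi
  mid=-2.29217 |R|=1.29217 →lo
  mid=-2.13791 |R|=1.13791 →lo
  mid=-2.06079 |R|=1.06079 →lo
  mid=-2.02222 |R|=1.02222 →lo
  mid=-2.00294 |R|=1.00294 →lo
  mid=-1.99330 |R|=0.99330 →hi
  ...
  [-2.00008,-1.99993] ⇒ x*=-2.0000
Stable set (-2.0000, 0).

left endpoint -2.0000.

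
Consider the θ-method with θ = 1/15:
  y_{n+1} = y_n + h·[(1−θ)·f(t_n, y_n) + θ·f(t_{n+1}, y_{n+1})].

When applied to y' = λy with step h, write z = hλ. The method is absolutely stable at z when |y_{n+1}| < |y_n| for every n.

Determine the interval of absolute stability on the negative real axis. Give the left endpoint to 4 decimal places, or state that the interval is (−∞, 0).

(-2.3077, 0).

On y'=λy, z=hλ:
  y_{n+1} = y_n + z·[14/15·y_n + 1/15·y_{n+1}] ⇒ (1 − 1/15z)y_{n+1} = (1 + 14/15z)y_n
  Hence R(z) = (1 + 14/15z)/(1 − 1/15z).

Find x<0 with |R(x)|<1.
x=-1.72: |R|=0.5431
R=−1: 1+14/15x = −1+1/15x ⇒ -13/15x=2 ⇒ x=2/(-13/15)=-2.3077
Confirm numerically:
  x=-2.009: |R|=0.77171 <1
  x=-1.869: |R|=0.66192 <1
  x=-1.231: |R|=0.13764 <1
  x=-2.506: |R|=1.14726 >1
  x=-2.385: |R|=1.05781 >1
Stable set (-2.3077, 0).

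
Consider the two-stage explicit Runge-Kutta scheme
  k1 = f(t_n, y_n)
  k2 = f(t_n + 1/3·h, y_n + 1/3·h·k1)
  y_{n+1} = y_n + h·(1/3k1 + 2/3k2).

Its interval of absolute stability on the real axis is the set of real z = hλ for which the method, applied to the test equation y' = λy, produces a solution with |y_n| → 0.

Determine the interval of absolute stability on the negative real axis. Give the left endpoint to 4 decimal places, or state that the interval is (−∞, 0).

Set f=λy, z=hλ:
  k1=λy_n ⇒ h·k1=z·y_n;  k2=λ(1+1/3z)y_n ⇒ h·k2=z(1+1/3z)y_n
  y_{n+1}/y_n = 1 + 1/3z + 2/3z(1+1/3z) = 1 + z + 2/9z²
  ⇒ R(z) = 1 + z + 2/9z².

Solve |R(x)|<1 on ℝ⁻.
x=-0.39: |R|=0.6438
R=1: x+2/9x²=0 ⇒ x=−9/2=-4.5000; min R=1−1/(4·2/9)=-0.1250>−1
Confirm numerically:
  x=-3.833: |R|=0.43186 <1
  x=-3.508: |R|=0.22668 <1
  x=-3.053: |R|=0.01829 <1
  x=-5.068: |R|=1.63969 >1
  x=-4.656: |R|=1.16141 >1
  x=-4.523: |R|=1.02312 >1
Interval (-4.5000, 0).

(-4.5000, 0).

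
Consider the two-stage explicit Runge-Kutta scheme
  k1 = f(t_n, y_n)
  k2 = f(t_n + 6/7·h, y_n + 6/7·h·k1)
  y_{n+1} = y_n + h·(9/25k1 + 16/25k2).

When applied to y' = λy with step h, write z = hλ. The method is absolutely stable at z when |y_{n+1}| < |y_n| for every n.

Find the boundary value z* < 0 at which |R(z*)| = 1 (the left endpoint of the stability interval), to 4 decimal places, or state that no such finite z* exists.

Test eqn y'=λy, z=hλ:
  k1=λy_n ⇒ h·k1=z·y_n;  k2=λ(1+6/7z)y_n ⇒ h·k2=z(1+6/7z)y_n
  y_{n+1}/y_n = 1 + 9/25z + 16/25z(1+6/7z) = 1 + z + 96/175z²
  Hence R(z) = 1 + z + 96/175z².

Need |R(x)|<1, x<0.
x=-0.66: |R|=0.5790
R=1: x+96/175x²=0 ⇒ x=−175/96=-1.8229; min R=1−1/(4·96/175)=0.5443>−1
Confirm numerically:
  x=-1.719: |R|=0.90201 <1
  x=-1.539: |R|=0.76030 <1
  x=-1.034: |R|=0.55251 <1
  x=-0.785: |R|=0.55304 <1
  x=-2.351: |R|=1.68106 >1
  x=-2.186: |R|=1.43540 >1
  x=-2.022: |R|=1.22083 >1
So |R|<1 on (-1.8229, 0).

left endpoint -1.8229.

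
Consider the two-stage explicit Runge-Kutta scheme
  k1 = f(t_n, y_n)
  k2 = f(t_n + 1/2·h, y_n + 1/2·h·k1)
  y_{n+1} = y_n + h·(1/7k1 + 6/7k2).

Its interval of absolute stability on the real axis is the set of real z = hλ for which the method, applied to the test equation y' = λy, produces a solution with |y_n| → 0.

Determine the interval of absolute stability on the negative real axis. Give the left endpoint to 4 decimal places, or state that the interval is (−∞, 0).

z∈(-2.3333,0).

On y'=λy, z=hλ:
  k1=λy_n ⇒ h·k1=z·y_n;  k2=λ(1+1/2z)y_n ⇒ h·k2=z(1+1/2z)y_n
  y_{n+1}/y_n = 1 + 1/7z + 6/7z(1+1/2z) = 1 + z + 3/7z²
  ⇒ R(z) = 1 + z + 3/7z².

Find x<0 with |R(x)|<1.
x=-1.15: |R|=0.4168
R=1: x+3/7x²=0 ⇒ x=−7/3=-2.3333; min R=1−1/(4·3/7)=0.4167>−1
Confirm numerically:
  x=-2.004: |R|=0.71715 <1
  x=-1.357: |R|=0.43219 <1
  x=-1.194: |R|=0.41699 <1
  x=-2.894: |R|=1.69539 >1
  x=-2.852: |R|=1.63396 >1
  x=-2.587: |R|=1.28124 >1
Stable set (-2.3333, 0).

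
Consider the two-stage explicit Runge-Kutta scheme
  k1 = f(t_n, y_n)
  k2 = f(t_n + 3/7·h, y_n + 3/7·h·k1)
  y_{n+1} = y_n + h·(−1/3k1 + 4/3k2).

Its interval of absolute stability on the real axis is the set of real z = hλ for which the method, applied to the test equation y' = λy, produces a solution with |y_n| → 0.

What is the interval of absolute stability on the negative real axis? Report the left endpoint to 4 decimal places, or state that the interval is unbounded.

With y'=λy (z=hλ):
  k1=λy_n ⇒ h·k1=z·y_n;  k2=λ(1+3/7z)y_n ⇒ h·k2=z(1+3/7z)y_n
  y_{n+1}/y_n = 1 − 1/3z + 4/3z(1+3/7z) = 1 + z + 4/7z²
  R(z) = 1 + z + 4/7z².

Need |R(x)|<1, x<0.
x=-0.95: |R|=0.5657
R=1: x+4/7x²=0 ⇒ x=−7/4=-1.7500; min R=1−1/(4·4/7)=0.5625>−1
Confirm numerically:
  x=-1.250: |R|=0.64286 <1
  x=-0.829: |R|=0.56371 <1
  x=-0.792: |R|=0.56644 <1
  x=-0.790: |R|=0.56663 <1
  x=-2.298: |R|=1.71960 >1
  x=-1.928: |R|=1.19611 >1
Stable set (-1.7500, 0).

(-1.7500, 0).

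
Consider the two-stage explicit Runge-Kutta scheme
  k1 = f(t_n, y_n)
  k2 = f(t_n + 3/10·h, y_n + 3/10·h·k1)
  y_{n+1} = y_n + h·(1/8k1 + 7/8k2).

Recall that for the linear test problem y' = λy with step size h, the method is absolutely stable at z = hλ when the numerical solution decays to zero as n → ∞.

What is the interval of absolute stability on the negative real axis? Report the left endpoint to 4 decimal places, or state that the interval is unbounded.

(-3.8095, 0).

Test eqn y'=λy, z=hλ:
  k1=λy_n ⇒ h·k1=z·y_n;  k2=λ(1+3/10z)y_n ⇒ h·k2=z(1+3/10z)y_n
  y_{n+1}/y_n = 1 + 1/8z + 7/8z(1+3/10z) = 1 + z + 21/80z²
  R(z) = 1 + z + 21/80z².

Boundary: |R(x)|=1, x<0.
x=-0.86: |R|=0.3341
R=1: x+21/80x²=0 ⇒ x=−80/21=-3.8095; min R=1−1/(4·21/80)=0.0476>−1
Confirm numerically:
  x=-3.448: |R|=0.67278 <1
  x=-2.592: |R|=0.17160 <1
  x=-2.220: |R|=0.07371 <1
  x=-1.697: |R|=0.05895 <1
  x=-4.386: |R|=1.66371 >1
  x=-4.346: |R|=1.61203 >1
Interval (-3.8095, 0).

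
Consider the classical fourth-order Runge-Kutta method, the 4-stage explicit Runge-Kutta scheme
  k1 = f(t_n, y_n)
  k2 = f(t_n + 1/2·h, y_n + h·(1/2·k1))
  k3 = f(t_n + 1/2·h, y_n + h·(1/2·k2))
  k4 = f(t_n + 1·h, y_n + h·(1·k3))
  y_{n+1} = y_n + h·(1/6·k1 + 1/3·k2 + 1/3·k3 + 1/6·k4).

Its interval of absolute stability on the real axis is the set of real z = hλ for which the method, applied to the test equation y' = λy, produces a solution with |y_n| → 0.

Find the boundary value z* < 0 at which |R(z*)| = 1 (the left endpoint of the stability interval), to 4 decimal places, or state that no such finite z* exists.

z* = -2.7853.

Test eqn y'=λy, z=hλ:
  order 4, 4-stage ⇒ R(z)=1+z+z^2/2+z^3/6+z^4/24
  (e.g. R(-1.78)=0.28252, |R|=0.28252)

Solve |R(x)|<1 on ℝ⁻.
x=-1.78: |R|=0.2825
|R(-2.64)|=0.8021 |R(-1.44)|=0.2783 |R(-1.05)|=0.3590
Bisect:
  x_lo=-3.1059 |R|=1.6012  x_hi=-0.2247 |R|=0.7987
  mid=-1.66531 |R|=0.27205 →hi
  mid=-2.38560 |R|=0.54669 →hi
  mid=-2.74574 |R|=0.94199 →hi
  mid=-2.92581 |R|=1.23337 →lo
  mid=-2.83578 |R|=1.07882 →lo
  mid=-2.79076 |R|=1.00827 →lo
  mid=-2.76825 |R|=0.97461 →hi
  mid=-2.77951 |R|=0.99131 →hi
  mid=-2.78513 |R|=0.99976 →hi
  ...
  [-2.78531,-2.78513] ⇒ x*=-2.7853
Interval (-2.7853, 0).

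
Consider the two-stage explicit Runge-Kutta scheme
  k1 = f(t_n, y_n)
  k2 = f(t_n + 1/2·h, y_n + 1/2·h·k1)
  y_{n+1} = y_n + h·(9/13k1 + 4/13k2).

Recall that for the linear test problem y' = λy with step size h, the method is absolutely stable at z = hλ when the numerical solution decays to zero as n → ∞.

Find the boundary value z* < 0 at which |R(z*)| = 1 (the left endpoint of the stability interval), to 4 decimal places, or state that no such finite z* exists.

left endpoint -6.5000.

Test eqn y'=λy, z=hλ:
  k1=λy_n ⇒ h·k1=z·y_n;  k2=λ(1+1/2z)y_n ⇒ h·k2=z(1+1/2z)y_n
  y_{n+1}/y_n = 1 + 9/13z + 4/13z(1+1/2z) = 1 + z + 2/13z²
  R(z) = 1 + z + 2/13z².

Find x<0 with |R(x)|<1.
x=-1.56: |R|=0.1856
R=1: x+2/13x²=0 ⇒ x=−13/2=-6.5000; min R=1−1/(4·2/13)=-0.6250>−1
Confirm numerically:
  x=-3.948: |R|=0.55005 <1
  x=-2.668: |R|=0.57289 <1
  x=-2.656: |R|=0.57072 <1
  x=-6.834: |R|=1.35116 >1
  x=-6.686: |R|=1.19132 >1
Interval (-6.5000, 0).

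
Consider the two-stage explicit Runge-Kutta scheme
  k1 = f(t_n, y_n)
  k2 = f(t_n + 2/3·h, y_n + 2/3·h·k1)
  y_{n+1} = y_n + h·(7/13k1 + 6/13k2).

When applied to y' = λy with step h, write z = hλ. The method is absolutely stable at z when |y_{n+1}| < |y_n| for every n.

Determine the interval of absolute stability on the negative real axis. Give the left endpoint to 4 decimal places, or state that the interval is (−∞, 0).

Test eqn y'=λy, z=hλ:
  k1=λy_n ⇒ h·k1=z·y_n;  k2=λ(1+2/3z)y_n ⇒ h·k2=z(1+2/3z)y_n
  y_{n+1}/y_n = 1 + 7/13z + 6/13z(1+2/3z) = 1 + z + 4/13z²
  Hence R(z) = 1 + z + 4/13z².

Solve |R(x)|<1 on ℝ⁻.
x=-0.39: |R|=0.6568
R=1: x+4/13x²=0 ⇒ x=−13/4=-3.2500; min R=1−1/(4·4/13)=0.1875>−1
Confirm numerically:
  x=-3.153: |R|=0.90590 <1
  x=-2.325: |R|=0.33827 <1
  x=-1.992: |R|=0.22894 <1
  x=-1.865: |R|=0.20522 <1
  x=-3.487: |R|=1.25428 >1
  x=-3.405: |R|=1.16239 >1
So |R|<1 on (-3.2500, 0).

z∈(-3.2500,0).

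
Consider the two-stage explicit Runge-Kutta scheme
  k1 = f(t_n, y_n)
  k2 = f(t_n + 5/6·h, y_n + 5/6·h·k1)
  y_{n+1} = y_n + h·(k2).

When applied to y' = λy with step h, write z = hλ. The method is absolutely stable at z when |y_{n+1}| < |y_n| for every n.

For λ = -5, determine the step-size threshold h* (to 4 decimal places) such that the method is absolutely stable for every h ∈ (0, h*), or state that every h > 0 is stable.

(-1.2000,0); λ=-5 ⇒ h* = (6/5)/5 = 0.2400.

Test eqn y'=λy, z=hλ:
  k1=λy_n ⇒ h·k1=z·y_n;  k2=λ(1+5/6z)y_n ⇒ h·k2=z(1+5/6z)y_n
  y_{n+1}/y_n = 1 + z(1+5/6z) = 1 + z + 5/6z²
  Hence R(z) = 1 + z + 5/6z².

Need |R(x)|<1, x<0.
x=-0.49: |R|=0.7101
R=1: x+5/6x²=0 ⇒ x=−6/5=-1.2000; min R=1−1/(4·5/6)=0.7000>−1
Confirm numerically:
  x=-1.179: |R|=0.97937 <1
  x=-0.978: |R|=0.81907 <1
  x=-0.952: |R|=0.80325 <1
  x=-1.792: |R|=1.88405 >1
  x=-1.303: |R|=1.11184 >1
So |R|<1 on (-1.2000, 0).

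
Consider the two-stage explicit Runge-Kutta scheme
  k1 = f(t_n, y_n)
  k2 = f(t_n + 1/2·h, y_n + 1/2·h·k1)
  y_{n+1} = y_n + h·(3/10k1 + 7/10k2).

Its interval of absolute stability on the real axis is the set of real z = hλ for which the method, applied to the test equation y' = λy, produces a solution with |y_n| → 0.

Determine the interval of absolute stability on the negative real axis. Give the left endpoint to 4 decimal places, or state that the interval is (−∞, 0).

z∈(-2.8571,0).

On y'=λy, z=hλ:
  k1=λy_n ⇒ h·k1=z·y_n;  k2=λ(1+1/2z)y_n ⇒ h·k2=z(1+1/2z)y_n
  y_{n+1}/y_n = 1 + 3/10z + 7/10z(1+1/2z) = 1 + z + 7/20z²
  so R(z) = 1 + z + 7/20z².

Need |R(x)|<1, x<0.
x=-1.45: |R|=0.2859
R=1: x+7/20x²=0 ⇒ x=−20/7=-2.8571; min R=1−1/(4·7/20)=0.2857>−1
Confirm numerically:
  x=-2.705: |R|=0.85596 <1
  x=-2.395: |R|=0.61261 <1
  x=-1.721: |R|=0.31564 <1
  x=-3.262: |R|=1.46223 >1
  x=-3.072: |R|=1.23101 >1
Stable set (-2.8571, 0).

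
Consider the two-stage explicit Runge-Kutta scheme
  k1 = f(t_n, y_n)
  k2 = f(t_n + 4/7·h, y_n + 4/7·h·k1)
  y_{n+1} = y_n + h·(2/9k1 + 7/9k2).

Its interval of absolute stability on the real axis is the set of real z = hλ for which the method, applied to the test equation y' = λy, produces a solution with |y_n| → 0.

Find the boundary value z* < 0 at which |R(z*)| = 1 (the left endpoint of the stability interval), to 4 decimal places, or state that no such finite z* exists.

On y'=λy, z=hλ:
  k1=λy_n ⇒ h·k1=z·y_n;  k2=λ(1+4/7z)y_n ⇒ h·k2=z(1+4/7z)y_n
  y_{n+1}/y_n = 1 + 2/9z + 7/9z(1+4/7z) = 1 + z + 4/9z²
  ⇒ R(z) = 1 + z + 4/9z².

Find x<0 with |R(x)|<1.
x=-0.78: |R|=0.4904
R=1: x+4/9x²=0 ⇒ x=−9/4=-2.2500; min R=1−1/(4·4/9)=0.4375>−1
Confirm numerically:
  x=-2.143: |R|=0.89809 <1
  x=-2.021: |R|=0.79431 <1
  x=-1.298: |R|=0.45080 <1
  x=-0.927: |R|=0.45492 <1
  x=-2.818: |R|=1.71139 >1
  x=-2.530: |R|=1.31484 >1
Interval (-2.2500, 0).

left endpoint -2.2500.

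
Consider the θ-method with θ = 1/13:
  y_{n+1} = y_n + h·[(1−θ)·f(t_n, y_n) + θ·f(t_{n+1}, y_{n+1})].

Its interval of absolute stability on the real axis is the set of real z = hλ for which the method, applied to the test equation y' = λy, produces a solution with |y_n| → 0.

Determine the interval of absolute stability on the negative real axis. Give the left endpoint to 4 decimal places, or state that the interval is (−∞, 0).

z∈(-2.3636,0).

On y'=λy, z=hλ:
  y_{n+1} = y_n + z·[12/13·y_n + 1/13·y_{n+1}] ⇒ (1 − 1/13z)y_{n+1} = (1 + 12/13z)y_n
  so R(z) = (1 + 12/13z)/(1 − 1/13z).

Find x<0 with |R(x)|<1.
x=-0.51: |R|=0.5093
R=−1: 1+12/13x = −1+1/13x ⇒ -11/13x=2 ⇒ x=2/(-11/13)=-2.3636
Confirm numerically:
  x=-2.293: |R|=0.94919 <1
  x=-1.819: |R|=0.59572 <1
  x=-1.127: |R|=0.03709 <1
  x=-1.100: |R|=0.01418 <1
  x=-2.716: |R|=1.24663 >1
  x=-2.399: |R|=1.02526 >1
Stable set (-2.3636, 0).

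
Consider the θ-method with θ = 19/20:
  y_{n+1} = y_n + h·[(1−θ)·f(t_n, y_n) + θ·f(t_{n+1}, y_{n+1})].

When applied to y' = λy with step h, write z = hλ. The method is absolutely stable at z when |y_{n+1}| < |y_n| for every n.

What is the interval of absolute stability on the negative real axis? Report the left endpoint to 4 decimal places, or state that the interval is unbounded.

interval (−∞, 0).

Test eqn y'=λy, z=hλ:
  y_{n+1} = y_n + z·[1/20·y_n + 19/20·y_{n+1}] ⇒ (1 − 19/20z)y_{n+1} = (1 + 1/20z)y_n
  so R(z) = (1 + 1/20z)/(1 − 19/20z).

Boundary: |R(x)|=1, x<0.
x=-1.74: |R|=0.3441
x=-2: |R|=0.3103
x=-10: |R|=0.0476
x=-100: |R|=0.0417
θ=19/20≥1/2 ⇒ |1+1/20x|<|1−19/20x| ∀x<0 ⇒ unbounded interval.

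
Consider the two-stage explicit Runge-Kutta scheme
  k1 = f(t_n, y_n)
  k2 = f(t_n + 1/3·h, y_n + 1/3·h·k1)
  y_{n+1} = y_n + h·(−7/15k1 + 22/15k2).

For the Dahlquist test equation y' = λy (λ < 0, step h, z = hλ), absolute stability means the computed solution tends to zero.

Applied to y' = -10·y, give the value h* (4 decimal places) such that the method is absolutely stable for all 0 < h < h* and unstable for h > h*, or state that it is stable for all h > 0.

(-2.0455,0); λ=-10 ⇒ h* = (45/22)/10 = 0.2045.

Test eqn y'=λy, z=hλ:
  k1=λy_n ⇒ h·k1=z·y_n;  k2=λ(1+1/3z)y_n ⇒ h·k2=z(1+1/3z)y_n
  y_{n+1}/y_n = 1 − 7/15z + 22/15z(1+1/3z) = 1 + z + 22/45z²
  R(z) = 1 + z + 22/45z².

Solve |R(x)|<1 on ℝ⁻.
x=-1.15: |R|=0.4966
R=1: x+22/45x²=0 ⇒ x=−45/22=-2.0455; min R=1−1/(4·22/45)=0.4886>−1
Confirm numerically:
  x=-1.965: |R|=0.92271 <1
  x=-0.937: |R|=0.49223 <1
  x=-0.921: |R|=0.49370 <1
  x=-2.513: |R|=1.57442 >1
  x=-2.428: |R|=1.45409 >1
  x=-2.108: |R|=1.06446 >1
Interval (-2.0455, 0).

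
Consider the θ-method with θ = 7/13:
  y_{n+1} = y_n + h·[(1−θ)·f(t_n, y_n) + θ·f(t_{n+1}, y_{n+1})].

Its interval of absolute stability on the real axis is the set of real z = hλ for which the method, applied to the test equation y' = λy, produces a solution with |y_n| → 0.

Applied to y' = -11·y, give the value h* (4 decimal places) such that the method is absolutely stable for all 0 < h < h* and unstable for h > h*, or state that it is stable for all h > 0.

On y'=λy, z=hλ:
  y_{n+1} = y_n + z·[6/13·y_n + 7/13·y_{n+1}] ⇒ (1 − 7/13z)y_{n+1} = (1 + 6/13z)y_n
  so R(z) = (1 + 6/13z)/(1 − 7/13z).

Find x<0 with |R(x)|<1.
x=-0.72: |R|=0.4812
x=-2: |R|=0.0370
x=-10: |R|=0.5663
x=-100: |R|=0.8233
θ=7/13≥1/2 ⇒ |1+6/13x|<|1−7/13x| ∀x<0 ⇒ interval (−∞,0).

interval (−∞, 0). Any h>0 works for λ=-11.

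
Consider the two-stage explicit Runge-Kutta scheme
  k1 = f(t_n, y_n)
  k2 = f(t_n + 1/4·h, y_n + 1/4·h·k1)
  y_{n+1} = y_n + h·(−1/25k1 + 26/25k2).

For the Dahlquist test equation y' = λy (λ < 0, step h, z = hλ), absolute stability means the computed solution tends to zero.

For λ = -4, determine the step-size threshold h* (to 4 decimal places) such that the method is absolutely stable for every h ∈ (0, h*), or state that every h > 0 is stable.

Test eqn y'=λy, z=hλ:
  k1=λy_n ⇒ h·k1=z·y_n;  k2=λ(1+1/4z)y_n ⇒ h·k2=z(1+1/4z)y_n
  y_{n+1}/y_n = 1 − 1/25z + 26/25z(1+1/4z) = 1 + z + 13/50z²
  ⇒ R(z) = 1 + z + 13/50z².

Find x<0 with |R(x)|<1.
x=-0.48: |R|=0.5799
R=1: x+13/50x²=0 ⇒ x=−50/13=-3.8462; min R=1−1/(4·13/50)=0.0385>−1
Confirm numerically:
  x=-3.308: |R|=0.53714 <1
  x=-3.171: |R|=0.44336 <1
  x=-3.163: |R|=0.43819 <1
  x=-2.655: |R|=0.17775 <1
  x=-4.368: |R|=1.59265 >1
  x=-3.892: |R|=1.04639 >1
Stable set (-3.8462, 0).

(-3.8462,0); λ=-4 ⇒ h* = (50/13)/4 = 0.9615.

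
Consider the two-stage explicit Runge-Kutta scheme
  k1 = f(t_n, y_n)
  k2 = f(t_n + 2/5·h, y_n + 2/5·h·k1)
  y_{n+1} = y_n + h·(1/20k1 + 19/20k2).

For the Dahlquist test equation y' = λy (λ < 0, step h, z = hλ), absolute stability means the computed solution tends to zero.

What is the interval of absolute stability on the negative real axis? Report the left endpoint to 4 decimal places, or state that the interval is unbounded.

(-2.6316, 0).

Test eqn y'=λy, z=hλ:
  k1=λy_n ⇒ h·k1=z·y_n;  k2=λ(1+2/5z)y_n ⇒ h·k2=z(1+2/5z)y_n
  y_{n+1}/y_n = 1 + 1/20z + 19/20z(1+2/5z) = 1 + z + 19/50z²
  so R(z) = 1 + z + 19/50z².

Need |R(x)|<1, x<0.
x=-0.94: |R|=0.3958
R=1: x+19/50x²=0 ⇒ x=−50/19=-2.6316; min R=1−1/(4·19/50)=0.3421>−1
Confirm numerically:
  x=-2.038: |R|=0.54031 <1
  x=-1.612: |R|=0.37545 <1
  x=-1.235: |R|=0.34459 <1
  x=-3.188: |R|=1.67407 >1
  x=-2.667: |R|=1.03590 >1
So |R|<1 on (-2.6316, 0).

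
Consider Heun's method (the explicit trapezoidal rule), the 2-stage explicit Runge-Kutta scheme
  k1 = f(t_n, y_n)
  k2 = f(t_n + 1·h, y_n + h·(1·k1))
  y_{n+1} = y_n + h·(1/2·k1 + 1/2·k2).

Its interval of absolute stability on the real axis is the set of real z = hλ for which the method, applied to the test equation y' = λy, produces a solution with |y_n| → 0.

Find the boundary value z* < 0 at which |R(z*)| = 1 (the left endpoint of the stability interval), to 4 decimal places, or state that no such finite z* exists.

z* = -2.0000.

Set f=λy, z=hλ:
  order 2, 2-stage ⇒ R(z)=1+z+z^2/2
  (e.g. R(-0.49)=0.63005, |R|=0.63005)

Boundary: |R(x)|=1, x<0.
x=-0.49: |R|=0.6300
|R(-2.38)|=1.4522 |R(-2.13)|=1.1384 |R(-1.48)|=0.6152
Bisect:
  x_lo=-2.4742 |R|=1.5867  x_hi=-0.2428 |R|=0.7867
  mid=-1.35852 |R|=0.56427 →hi
  mid=-1.91638 |R|=0.91988 →hi
  mid=-2.19531 |R|=1.21438 →lo
  mid=-2.05584 |R|=1.05740 →lo
  mid=-1.98611 |R|=0.98621 →hi
  mid=-2.02098 |R|=1.02120 →lo
  mid=-2.00355 |R|=1.00355 →lo
  ...
  [-2.00000,-1.99987] ⇒ x*=-2.0000
Interval (-2.0000, 0).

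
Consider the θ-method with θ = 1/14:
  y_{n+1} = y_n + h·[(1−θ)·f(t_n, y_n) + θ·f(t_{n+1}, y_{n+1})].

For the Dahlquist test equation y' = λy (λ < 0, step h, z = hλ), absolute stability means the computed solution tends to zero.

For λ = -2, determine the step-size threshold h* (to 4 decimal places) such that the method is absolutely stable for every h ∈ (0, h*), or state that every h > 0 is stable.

On y'=λy, z=hλ:
  y_{n+1} = y_n + z·[13/14·y_n + 1/14·y_{n+1}] ⇒ (1 − 1/14z)y_{n+1} = (1 + 13/14z)y_n
  R(z) = (1 + 13/14z)/(1 − 1/14z).

Boundary: |R(x)|=1, x<0.
x=-0.53: |R|=0.4893
R=−1: 1+13/14x = −1+1/14x ⇒ -6/7x=2 ⇒ x=2/(-6/7)=-2.3333
Confirm numerically:
  x=-2.244: |R|=0.93401 <1
  x=-2.117: |R|=0.83893 <1
  x=-1.542: |R|=0.38901 <1
  x=-2.912: |R|=1.41060 >1
  x=-2.885: |R|=1.39206 >1
  x=-2.684: |R|=1.25222 >1
So |R|<1 on (-2.3333, 0).

(-2.3333,0); λ=-2 ⇒ h* = (7/3)/2 = 1.1667.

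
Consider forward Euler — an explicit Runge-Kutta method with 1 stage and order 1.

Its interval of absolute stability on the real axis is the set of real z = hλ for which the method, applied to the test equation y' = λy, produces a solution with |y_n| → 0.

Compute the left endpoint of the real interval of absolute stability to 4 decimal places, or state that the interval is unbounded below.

Test eqn y'=λy, z=hλ:
  order 1, 1-stage ⇒ R(z)=1+z
  (e.g. R(-0.93)=0.07000, |R|=0.07000)

Find x<0 with |R(x)|<1.
x=-0.93: |R|=0.0700
|R(-1.05)|=0.0500 |R(-0.73)|=0.2700 |R(-0.57)|=0.4300
Bisect:
  x_lo=-2.6411 |R|=1.6411  x_hi=-0.0646 |R|=0.9354
  mid=-1.35286 |R|=0.35286 →hi
  mid=-1.99699 |R|=0.99699 →hi
  mid=-2.31905 |R|=1.31905 →lo
  mid=-2.15802 |R|=1.15802 →lo
  mid=-2.07750 |R|=1.07750 →lo
  mid=-2.03724 |R|=1.03724 →lo
  mid=-2.01711 |R|=1.01711 →lo
  mid=-2.00705 |R|=1.00705 →lo
  mid=-2.00202 |R|=1.00202 →lo
  ...
  [-2.00013,-1.99997] ⇒ x*=-2.0000
Stable set (-2.0000, 0).

z* = -2.0000.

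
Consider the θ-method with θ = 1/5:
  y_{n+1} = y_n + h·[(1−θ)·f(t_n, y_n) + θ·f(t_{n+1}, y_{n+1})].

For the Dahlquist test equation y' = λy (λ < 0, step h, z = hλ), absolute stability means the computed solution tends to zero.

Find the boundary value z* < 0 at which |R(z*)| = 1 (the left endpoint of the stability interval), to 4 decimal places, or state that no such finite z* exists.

left endpoint -3.3333.

On y'=λy, z=hλ:
  y_{n+1} = y_n + z·[4/5·y_n + 1/5·y_{n+1}] ⇒ (1 − 1/5z)y_{n+1} = (1 + 4/5z)y_n
  so R(z) = (1 + 4/5z)/(1 − 1/5z).

Find x<0 with |R(x)|<1.
x=-1.5: |R|=0.1538
R=−1: 1+4/5x = −1+1/5x ⇒ -3/5x=2 ⇒ x=2/(-3/5)=-3.3333
Confirm numerically:
  x=-3.289: |R|=0.98395 <1
  x=-3.225: |R|=0.96049 <1
  x=-1.759: |R|=0.30123 <1
  x=-3.931: |R|=1.20076 >1
  x=-3.878: |R|=1.18405 >1
  x=-3.423: |R|=1.03194 >1
So |R|<1 on (-3.3333, 0).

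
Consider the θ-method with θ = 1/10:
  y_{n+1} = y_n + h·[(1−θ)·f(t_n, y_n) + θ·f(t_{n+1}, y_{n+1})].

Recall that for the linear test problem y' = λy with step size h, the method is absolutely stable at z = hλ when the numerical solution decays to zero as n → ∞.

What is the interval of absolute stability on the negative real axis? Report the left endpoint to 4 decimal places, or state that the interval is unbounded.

With y'=λy (z=hλ):
  y_{n+1} = y_n + z·[9/10·y_n + 1/10·y_{n+1}] ⇒ (1 − 1/10z)y_{n+1} = (1 + 9/10z)y_n
  R(z) = (1 + 9/10z)/(1 − 1/10z).

Find x<0 with |R(x)|<1.
x=-0.73: |R|=0.3197
R=−1: 1+9/10x = −1+1/10x ⇒ -4/5x=2 ⇒ x=2/(-4/5)=-2.5000
Confirm numerically:
  x=-2.328: |R|=0.88838 <1
  x=-2.065: |R|=0.71156 <1
  x=-1.810: |R|=0.53260 <1
  x=-1.302: |R|=0.15201 <1
  x=-2.885: |R|=1.23904 >1
  x=-2.735: |R|=1.14762 >1
Stable set (-2.5000, 0).

z∈(-2.5000,0).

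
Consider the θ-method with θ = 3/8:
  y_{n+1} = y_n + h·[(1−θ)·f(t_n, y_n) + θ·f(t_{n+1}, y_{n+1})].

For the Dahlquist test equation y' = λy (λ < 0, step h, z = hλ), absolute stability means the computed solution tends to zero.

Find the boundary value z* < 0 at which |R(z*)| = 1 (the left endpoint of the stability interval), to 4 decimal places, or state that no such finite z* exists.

Set f=λy, z=hλ:
  y_{n+1} = y_n + z·[5/8·y_n + 3/8·y_{n+1}] ⇒ (1 − 3/8z)y_{n+1} = (1 + 5/8z)y_n
  ⇒ R(z) = (1 + 5/8z)/(1 − 3/8z).

Solve |R(x)|<1 on ℝ⁻.
x=-1.67: |R|=0.0269
R=−1: 1+5/8x = −1+3/8x ⇒ -1/4x=2 ⇒ x=2/(-1/4)=-8.0000
Confirm numerically:
  x=-6.072: |R|=0.85291 <1
  x=-6.042: |R|=0.85011 <1
  x=-4.073: |R|=0.61155 <1
  x=-8.495: |R|=1.02957 >1
  x=-8.470: |R|=1.02814 >1
  x=-8.067: |R|=1.00416 >1
So |R|<1 on (-8.0000, 0).

z* = -8.0000.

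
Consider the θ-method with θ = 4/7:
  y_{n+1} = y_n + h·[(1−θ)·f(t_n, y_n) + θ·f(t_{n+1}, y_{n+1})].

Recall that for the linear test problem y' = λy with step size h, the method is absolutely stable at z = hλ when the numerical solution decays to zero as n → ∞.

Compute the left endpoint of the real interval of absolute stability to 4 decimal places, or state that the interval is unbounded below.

Set f=λy, z=hλ:
  y_{n+1} = y_n + z·[3/7·y_n + 4/7·y_{n+1}] ⇒ (1 − 4/7z)y_{n+1} = (1 + 3/7z)y_n
  R(z) = (1 + 3/7z)/(1 − 4/7z).

Boundary: |R(x)|=1, x<0.
x=-0.41: |R|=0.6678
x=-2: |R|=0.0667
x=-10: |R|=0.4894
x=-100: |R|=0.7199
θ=4/7≥1/2 ⇒ |1+3/7x|<|1−4/7x| ∀x<0 ⇒ stable on all of ℝ⁻.

unbounded; (−∞, 0).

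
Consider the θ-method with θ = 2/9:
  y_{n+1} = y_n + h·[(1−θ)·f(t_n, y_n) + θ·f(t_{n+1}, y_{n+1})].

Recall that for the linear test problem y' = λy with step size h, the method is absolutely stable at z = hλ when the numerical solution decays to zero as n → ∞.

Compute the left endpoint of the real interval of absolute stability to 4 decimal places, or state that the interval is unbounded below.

On y'=λy, z=hλ:
  y_{n+1} = y_n + z·[7/9·y_n + 2/9·y_{n+1}] ⇒ (1 − 2/9z)y_{n+1} = (1 + 7/9z)y_n
  R(z) = (1 + 7/9z)/(1 − 2/9z).

Need |R(x)|<1, x<0.
x=-0.88: |R|=0.2639
R=−1: 1+7/9x = −1+2/9x ⇒ -5/9x=2 ⇒ x=2/(-5/9)=-3.6000
Confirm numerically:
  x=-2.938: |R|=0.77749 <1
  x=-1.983: |R|=0.37645 <1
  x=-1.928: |R|=0.34972 <1
  x=-1.886: |R|=0.32900 <1
  x=-3.983: |R|=1.11287 >1
  x=-3.884: |R|=1.08469 >1
  x=-3.726: |R|=1.03829 >1
Stable set (-3.6000, 0).

left endpoint -3.6000.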